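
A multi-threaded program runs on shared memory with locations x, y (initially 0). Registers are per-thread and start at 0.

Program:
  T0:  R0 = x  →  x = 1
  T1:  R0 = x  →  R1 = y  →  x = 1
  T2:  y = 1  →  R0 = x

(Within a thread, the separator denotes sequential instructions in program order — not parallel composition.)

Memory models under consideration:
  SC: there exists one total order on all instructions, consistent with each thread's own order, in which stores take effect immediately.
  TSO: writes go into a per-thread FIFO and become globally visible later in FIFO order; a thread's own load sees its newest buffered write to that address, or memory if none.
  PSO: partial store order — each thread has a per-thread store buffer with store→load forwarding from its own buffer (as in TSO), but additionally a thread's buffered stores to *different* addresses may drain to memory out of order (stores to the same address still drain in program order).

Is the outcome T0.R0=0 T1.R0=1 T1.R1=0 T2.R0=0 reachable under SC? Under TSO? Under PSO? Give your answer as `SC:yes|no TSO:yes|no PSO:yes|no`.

SC:no TSO:yes PSO:yes

outcome vector order: (T0.R0,T1.R0,T1.R1,T2.R0)
SC (11): 0000; 0001; 0010; 0011; 0101; 0110; 0111; 1000; 1001; 1010; 1011
TSO (12): 0000; 0001; 0010; 0011; 0100; 0101; 0110; 0111; 1000; 1001; 1010; 1011
PSO (12): 0000; 0001; 0010; 0011; 0100; 0101; 0110; 0111; 1000; 1001; 1010; 1011
target 0100 ∈ {TSO,PSO}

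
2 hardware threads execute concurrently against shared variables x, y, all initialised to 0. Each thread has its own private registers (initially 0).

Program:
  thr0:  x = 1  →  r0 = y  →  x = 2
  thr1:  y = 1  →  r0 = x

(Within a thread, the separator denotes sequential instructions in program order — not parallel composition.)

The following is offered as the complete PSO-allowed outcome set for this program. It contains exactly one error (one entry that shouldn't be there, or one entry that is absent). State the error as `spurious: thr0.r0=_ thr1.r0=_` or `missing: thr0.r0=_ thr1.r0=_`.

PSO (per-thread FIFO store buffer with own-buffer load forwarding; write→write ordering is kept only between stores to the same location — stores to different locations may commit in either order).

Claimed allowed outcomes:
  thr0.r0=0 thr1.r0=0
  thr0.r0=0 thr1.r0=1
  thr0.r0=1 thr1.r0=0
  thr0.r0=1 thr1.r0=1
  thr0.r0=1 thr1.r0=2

outcome vector order: (thr0.r0,thr1.r0)
[PSO] allowed = {(0,0), (0,1), (0,2), (1,0), (1,1), (1,2)}
PSO∖claimed = {(0,2)}

missing: thr0.r0=0 thr1.r0=2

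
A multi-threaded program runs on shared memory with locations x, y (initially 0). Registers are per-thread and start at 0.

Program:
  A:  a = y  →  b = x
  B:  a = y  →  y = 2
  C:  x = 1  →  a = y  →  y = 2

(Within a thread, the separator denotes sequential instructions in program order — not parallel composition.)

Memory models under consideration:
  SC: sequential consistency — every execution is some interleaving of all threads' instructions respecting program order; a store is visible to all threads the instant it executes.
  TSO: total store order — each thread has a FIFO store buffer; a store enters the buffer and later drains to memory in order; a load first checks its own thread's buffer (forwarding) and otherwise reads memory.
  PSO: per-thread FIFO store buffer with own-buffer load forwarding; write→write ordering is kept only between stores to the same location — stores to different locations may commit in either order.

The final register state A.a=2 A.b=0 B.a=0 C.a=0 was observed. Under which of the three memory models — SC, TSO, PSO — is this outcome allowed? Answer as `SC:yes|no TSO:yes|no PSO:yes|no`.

outcome vector order: (A.a,A.b,B.a,C.a)
under SC → <0 0 0 0>, <0 0 0 2>, <0 0 2 0>, <0 1 0 0>, <0 1 0 2>, <0 1 2 0>, <2 0 0 2>, <2 1 0 0>, <2 1 0 2>, <2 1 2 0>
under TSO → <0 0 0 0>, <0 0 0 2>, <0 0 2 0>, <0 1 0 0>, <0 1 0 2>, <0 1 2 0>, <2 0 0 0>, <2 0 0 2>, <2 1 0 0>, <2 1 0 2>, <2 1 2 0>
under PSO → <0 0 0 0>, <0 0 0 2>, <0 0 2 0>, <0 1 0 0>, <0 1 0 2>, <0 1 2 0>, <2 0 0 0>, <2 0 0 2>, <2 0 2 0>, <2 1 0 0>, <2 1 0 2>, <2 1 2 0>
target <2 0 0 0> ∈ {TSO,PSO}

SC:no TSO:yes PSO:yes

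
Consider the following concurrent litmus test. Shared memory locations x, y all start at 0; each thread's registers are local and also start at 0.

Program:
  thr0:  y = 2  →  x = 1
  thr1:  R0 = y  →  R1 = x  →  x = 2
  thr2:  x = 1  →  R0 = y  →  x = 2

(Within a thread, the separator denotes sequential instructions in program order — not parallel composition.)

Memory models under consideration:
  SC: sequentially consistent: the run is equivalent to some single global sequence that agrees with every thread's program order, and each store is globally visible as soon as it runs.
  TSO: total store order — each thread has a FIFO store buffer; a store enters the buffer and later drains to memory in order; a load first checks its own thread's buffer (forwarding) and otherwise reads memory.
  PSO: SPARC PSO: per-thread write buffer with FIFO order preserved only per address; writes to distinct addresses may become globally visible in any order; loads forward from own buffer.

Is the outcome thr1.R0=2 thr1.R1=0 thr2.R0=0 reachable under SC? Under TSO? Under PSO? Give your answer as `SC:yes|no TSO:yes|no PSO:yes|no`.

SC:no TSO:yes PSO:yes

outcome vector order: (thr1.R0,thr1.R1,thr2.R0)
SC: 11 outcomes — {<0 0 0>, <0 0 2>, <0 1 0>, <0 1 2>, <0 2 0>, <0 2 2>, <2 0 2>, <2 1 0>, <2 1 2>, <2 2 0>, <2 2 2>}
TSO: 12 outcomes — {<0 0 0>, <0 0 2>, <0 1 0>, <0 1 2>, <0 2 0>, <0 2 2>, <2 0 0>, <2 0 2>, <2 1 0>, <2 1 2>, <2 2 0>, <2 2 2>}
PSO: 12 outcomes — {<0 0 0>, <0 0 2>, <0 1 0>, <0 1 2>, <0 2 0>, <0 2 2>, <2 0 0>, <2 0 2>, <2 1 0>, <2 1 2>, <2 2 0>, <2 2 2>}
target <2 0 0> ∈ {TSO,PSO}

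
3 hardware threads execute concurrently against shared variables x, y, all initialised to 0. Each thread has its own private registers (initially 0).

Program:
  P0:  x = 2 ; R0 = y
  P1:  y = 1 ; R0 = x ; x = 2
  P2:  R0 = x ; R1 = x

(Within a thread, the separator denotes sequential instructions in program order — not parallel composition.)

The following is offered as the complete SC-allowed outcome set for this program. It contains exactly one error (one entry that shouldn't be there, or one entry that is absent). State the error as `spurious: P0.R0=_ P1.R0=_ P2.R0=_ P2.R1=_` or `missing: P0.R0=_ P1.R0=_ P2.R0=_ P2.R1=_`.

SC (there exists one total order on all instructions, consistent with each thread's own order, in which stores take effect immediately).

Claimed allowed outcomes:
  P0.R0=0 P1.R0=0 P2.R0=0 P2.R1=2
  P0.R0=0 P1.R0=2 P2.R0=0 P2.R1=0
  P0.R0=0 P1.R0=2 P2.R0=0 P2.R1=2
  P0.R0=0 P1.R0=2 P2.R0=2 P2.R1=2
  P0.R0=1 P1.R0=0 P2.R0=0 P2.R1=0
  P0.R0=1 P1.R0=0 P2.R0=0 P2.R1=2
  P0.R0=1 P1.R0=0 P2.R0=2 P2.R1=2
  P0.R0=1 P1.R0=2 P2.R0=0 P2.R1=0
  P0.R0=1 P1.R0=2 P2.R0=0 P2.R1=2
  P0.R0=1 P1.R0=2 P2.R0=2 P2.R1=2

spurious: P0.R0=0 P1.R0=0 P2.R0=0 P2.R1=2

outcome vector order: (P0.R0,P1.R0,P2.R0,P2.R1)
[SC] allowed = {0200 0202 0222 1000 1002 1022 1200 1202 1222}
claimed∖SC = {0002}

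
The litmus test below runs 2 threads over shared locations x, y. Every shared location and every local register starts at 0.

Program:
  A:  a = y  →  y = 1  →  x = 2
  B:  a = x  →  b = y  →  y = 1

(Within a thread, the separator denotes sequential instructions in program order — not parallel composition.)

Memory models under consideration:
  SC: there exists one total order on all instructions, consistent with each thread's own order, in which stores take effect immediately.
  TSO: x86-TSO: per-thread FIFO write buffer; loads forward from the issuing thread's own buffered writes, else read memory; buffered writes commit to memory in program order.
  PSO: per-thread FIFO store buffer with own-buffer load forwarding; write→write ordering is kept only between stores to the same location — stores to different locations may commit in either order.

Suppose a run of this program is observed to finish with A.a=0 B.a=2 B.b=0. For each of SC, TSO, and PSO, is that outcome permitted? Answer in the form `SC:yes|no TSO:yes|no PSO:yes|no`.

outcome vector order: (A.a,B.a,B.b)
under SC → <0 0 0>; <0 0 1>; <0 2 1>; <1 0 0>
under TSO → <0 0 0>; <0 0 1>; <0 2 1>; <1 0 0>
under PSO → <0 0 0>; <0 0 1>; <0 2 0>; <0 2 1>; <1 0 0>
target <0 2 0> ∈ {PSO}

SC:no TSO:no PSO:yes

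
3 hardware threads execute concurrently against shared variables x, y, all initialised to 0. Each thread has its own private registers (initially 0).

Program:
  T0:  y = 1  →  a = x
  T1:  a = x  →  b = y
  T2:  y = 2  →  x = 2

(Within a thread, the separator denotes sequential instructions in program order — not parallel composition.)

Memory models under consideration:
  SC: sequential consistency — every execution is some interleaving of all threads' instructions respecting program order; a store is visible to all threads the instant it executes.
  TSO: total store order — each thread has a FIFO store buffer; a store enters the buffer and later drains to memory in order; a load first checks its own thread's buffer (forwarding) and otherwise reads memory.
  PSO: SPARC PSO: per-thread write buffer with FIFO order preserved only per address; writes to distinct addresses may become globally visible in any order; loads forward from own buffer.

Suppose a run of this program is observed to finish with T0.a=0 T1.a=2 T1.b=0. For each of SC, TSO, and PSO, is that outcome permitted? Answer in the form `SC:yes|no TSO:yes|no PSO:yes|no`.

outcome vector order: (T0.a,T1.a,T1.b)
[SC] allowed = {0/0/0; 0/0/1; 0/0/2; 0/2/1; 0/2/2; 2/0/0; 2/0/1; 2/0/2; 2/2/1; 2/2/2}
[TSO] allowed = {0/0/0; 0/0/1; 0/0/2; 0/2/1; 0/2/2; 2/0/0; 2/0/1; 2/0/2; 2/2/1; 2/2/2}
[PSO] allowed = {0/0/0; 0/0/1; 0/0/2; 0/2/0; 0/2/1; 0/2/2; 2/0/0; 2/0/1; 2/0/2; 2/2/0; 2/2/1; 2/2/2}
target 0/2/0 ∈ {PSO}

SC:no TSO:no PSO:yes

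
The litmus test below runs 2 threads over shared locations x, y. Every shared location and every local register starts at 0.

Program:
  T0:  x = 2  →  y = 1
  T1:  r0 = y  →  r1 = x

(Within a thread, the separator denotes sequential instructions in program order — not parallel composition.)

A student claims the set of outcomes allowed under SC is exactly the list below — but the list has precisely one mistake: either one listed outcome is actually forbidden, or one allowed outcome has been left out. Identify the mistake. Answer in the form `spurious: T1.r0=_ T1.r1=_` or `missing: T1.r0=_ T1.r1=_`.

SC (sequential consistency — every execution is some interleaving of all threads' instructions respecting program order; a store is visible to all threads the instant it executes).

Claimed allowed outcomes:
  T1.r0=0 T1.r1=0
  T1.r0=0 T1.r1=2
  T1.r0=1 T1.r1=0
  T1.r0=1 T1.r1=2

spurious: T1.r0=1 T1.r1=0

outcome vector order: (T1.r0,T1.r1)
under SC → (0,0) (0,2) (1,2)
claimed∖SC = {(1,0)}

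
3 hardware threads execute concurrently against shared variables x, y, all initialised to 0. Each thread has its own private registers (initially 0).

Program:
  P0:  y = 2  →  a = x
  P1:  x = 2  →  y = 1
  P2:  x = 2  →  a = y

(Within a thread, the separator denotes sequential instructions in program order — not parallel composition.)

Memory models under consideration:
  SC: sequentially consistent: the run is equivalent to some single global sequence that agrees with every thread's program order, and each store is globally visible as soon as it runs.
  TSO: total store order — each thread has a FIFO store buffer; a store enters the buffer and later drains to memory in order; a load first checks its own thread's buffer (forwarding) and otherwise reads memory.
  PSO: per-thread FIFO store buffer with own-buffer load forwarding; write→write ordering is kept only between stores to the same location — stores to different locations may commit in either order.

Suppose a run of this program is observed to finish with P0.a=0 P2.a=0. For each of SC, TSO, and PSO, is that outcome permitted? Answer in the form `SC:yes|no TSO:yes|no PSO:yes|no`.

outcome vector order: (P0.a,P2.a)
SC: 5 outcomes — {<0 1>, <0 2>, <2 0>, <2 1>, <2 2>}
TSO: 6 outcomes — {<0 0>, <0 1>, <0 2>, <2 0>, <2 1>, <2 2>}
PSO: 6 outcomes — {<0 0>, <0 1>, <0 2>, <2 0>, <2 1>, <2 2>}
target <0 0> ∈ {TSO,PSO}

SC:no TSO:yes PSO:yes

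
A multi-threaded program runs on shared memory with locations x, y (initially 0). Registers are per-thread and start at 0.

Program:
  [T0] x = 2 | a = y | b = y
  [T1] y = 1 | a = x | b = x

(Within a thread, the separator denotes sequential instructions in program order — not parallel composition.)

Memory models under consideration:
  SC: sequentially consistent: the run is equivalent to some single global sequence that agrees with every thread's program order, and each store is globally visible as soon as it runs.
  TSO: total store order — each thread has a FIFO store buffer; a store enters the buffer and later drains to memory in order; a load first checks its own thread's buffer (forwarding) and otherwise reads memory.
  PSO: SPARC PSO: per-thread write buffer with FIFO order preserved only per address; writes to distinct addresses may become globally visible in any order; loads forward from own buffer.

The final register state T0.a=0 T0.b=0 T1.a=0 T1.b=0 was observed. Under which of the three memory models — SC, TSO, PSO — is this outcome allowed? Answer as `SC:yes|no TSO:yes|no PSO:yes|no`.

outcome vector order: (T0.a,T0.b,T1.a,T1.b)
under SC → <0 0 2 2> <0 1 2 2> <1 1 0 0> <1 1 0 2> <1 1 2 2>
under TSO → <0 0 0 0> <0 0 0 2> <0 0 2 2> <0 1 0 0> <0 1 0 2> <0 1 2 2> <1 1 0 0> <1 1 0 2> <1 1 2 2>
under PSO → <0 0 0 0> <0 0 0 2> <0 0 2 2> <0 1 0 0> <0 1 0 2> <0 1 2 2> <1 1 0 0> <1 1 0 2> <1 1 2 2>
target <0 0 0 0> ∈ {TSO,PSO}

SC:no TSO:yes PSO:yes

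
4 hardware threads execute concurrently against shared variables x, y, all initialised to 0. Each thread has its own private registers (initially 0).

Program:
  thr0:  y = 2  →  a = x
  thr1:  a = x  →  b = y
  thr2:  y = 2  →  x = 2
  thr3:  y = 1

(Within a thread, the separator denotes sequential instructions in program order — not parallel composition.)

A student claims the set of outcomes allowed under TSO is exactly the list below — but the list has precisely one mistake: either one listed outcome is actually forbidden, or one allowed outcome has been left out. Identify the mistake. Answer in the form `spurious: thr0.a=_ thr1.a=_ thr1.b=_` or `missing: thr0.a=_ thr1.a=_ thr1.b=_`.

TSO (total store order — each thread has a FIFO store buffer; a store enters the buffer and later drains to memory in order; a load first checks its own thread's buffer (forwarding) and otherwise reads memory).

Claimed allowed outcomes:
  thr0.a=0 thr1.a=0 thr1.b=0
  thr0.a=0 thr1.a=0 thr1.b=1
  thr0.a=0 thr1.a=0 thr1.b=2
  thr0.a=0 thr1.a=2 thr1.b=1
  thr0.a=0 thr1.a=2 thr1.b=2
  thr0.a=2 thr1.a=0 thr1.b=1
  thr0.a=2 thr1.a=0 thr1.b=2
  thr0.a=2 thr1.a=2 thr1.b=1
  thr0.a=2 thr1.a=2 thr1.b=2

outcome vector order: (thr0.a,thr1.a,thr1.b)
under TSO → <0 0 0>, <0 0 1>, <0 0 2>, <0 2 1>, <0 2 2>, <2 0 0>, <2 0 1>, <2 0 2>, <2 2 1>, <2 2 2>
TSO∖claimed = {<2 0 0>}

missing: thr0.a=2 thr1.a=0 thr1.b=0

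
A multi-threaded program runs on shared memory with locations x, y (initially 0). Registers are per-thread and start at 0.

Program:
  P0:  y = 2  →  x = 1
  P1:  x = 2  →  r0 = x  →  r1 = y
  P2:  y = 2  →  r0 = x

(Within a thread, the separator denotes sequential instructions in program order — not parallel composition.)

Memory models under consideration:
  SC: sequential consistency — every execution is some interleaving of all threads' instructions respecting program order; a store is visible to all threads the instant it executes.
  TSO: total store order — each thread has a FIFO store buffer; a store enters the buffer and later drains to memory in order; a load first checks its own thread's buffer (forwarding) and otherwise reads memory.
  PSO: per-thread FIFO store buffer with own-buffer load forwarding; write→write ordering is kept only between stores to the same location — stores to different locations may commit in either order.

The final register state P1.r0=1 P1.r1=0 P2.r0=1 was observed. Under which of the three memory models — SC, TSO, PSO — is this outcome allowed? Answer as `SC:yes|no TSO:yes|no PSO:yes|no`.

outcome vector order: (P1.r0,P1.r1,P2.r0)
SC: 8 outcomes — {1/2/0; 1/2/1; 1/2/2; 2/0/1; 2/0/2; 2/2/0; 2/2/1; 2/2/2}
TSO: 9 outcomes — {1/2/0; 1/2/1; 1/2/2; 2/0/0; 2/0/1; 2/0/2; 2/2/0; 2/2/1; 2/2/2}
PSO: 12 outcomes — {1/0/0; 1/0/1; 1/0/2; 1/2/0; 1/2/1; 1/2/2; 2/0/0; 2/0/1; 2/0/2; 2/2/0; 2/2/1; 2/2/2}
target 1/0/1 ∈ {PSO}

SC:no TSO:no PSO:yes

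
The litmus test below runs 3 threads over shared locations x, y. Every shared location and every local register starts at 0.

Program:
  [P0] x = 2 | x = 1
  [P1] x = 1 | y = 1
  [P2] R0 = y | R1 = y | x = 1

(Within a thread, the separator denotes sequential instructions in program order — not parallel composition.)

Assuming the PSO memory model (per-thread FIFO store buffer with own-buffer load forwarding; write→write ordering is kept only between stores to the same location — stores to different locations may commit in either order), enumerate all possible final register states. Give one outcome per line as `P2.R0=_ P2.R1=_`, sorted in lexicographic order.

P2.R0=0 P2.R1=0
P2.R0=0 P2.R1=1
P2.R0=1 P2.R1=1

outcome vector order: (P2.R0,P2.R1)
|PSO outcomes| = 3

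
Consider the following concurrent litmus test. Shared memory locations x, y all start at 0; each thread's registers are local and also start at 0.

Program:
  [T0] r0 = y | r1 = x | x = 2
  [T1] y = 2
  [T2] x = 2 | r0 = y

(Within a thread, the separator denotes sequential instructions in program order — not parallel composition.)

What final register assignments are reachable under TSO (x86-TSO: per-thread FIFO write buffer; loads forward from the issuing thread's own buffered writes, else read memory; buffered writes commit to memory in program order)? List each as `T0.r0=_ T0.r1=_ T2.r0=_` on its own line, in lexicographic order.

outcome vector order: (T0.r0,T0.r1,T2.r0)
|TSO outcomes| = 8

T0.r0=0 T0.r1=0 T2.r0=0
T0.r0=0 T0.r1=0 T2.r0=2
T0.r0=0 T0.r1=2 T2.r0=0
T0.r0=0 T0.r1=2 T2.r0=2
T0.r0=2 T0.r1=0 T2.r0=0
T0.r0=2 T0.r1=0 T2.r0=2
T0.r0=2 T0.r1=2 T2.r0=0
T0.r0=2 T0.r1=2 T2.r0=2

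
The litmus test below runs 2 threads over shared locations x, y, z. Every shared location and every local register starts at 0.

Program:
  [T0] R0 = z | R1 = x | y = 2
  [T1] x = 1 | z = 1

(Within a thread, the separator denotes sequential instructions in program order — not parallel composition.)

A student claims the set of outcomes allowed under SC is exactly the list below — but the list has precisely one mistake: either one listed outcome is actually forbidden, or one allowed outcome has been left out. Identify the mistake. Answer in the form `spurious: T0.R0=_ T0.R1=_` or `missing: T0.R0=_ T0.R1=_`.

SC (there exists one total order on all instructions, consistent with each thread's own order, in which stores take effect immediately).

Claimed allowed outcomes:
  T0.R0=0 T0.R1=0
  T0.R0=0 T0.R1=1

outcome vector order: (T0.R0,T0.R1)
SC (3): (0,0); (0,1); (1,1)
SC∖claimed = {(1,1)}

missing: T0.R0=1 T0.R1=1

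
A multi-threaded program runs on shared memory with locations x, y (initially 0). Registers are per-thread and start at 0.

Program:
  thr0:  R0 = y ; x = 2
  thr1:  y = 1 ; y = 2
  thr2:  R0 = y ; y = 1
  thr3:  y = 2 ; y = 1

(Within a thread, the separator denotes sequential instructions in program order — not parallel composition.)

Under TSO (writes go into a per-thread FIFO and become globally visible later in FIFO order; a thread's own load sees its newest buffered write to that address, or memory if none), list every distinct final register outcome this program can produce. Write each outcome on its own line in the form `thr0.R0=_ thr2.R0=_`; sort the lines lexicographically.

thr0.R0=0 thr2.R0=0
thr0.R0=0 thr2.R0=1
thr0.R0=0 thr2.R0=2
thr0.R0=1 thr2.R0=0
thr0.R0=1 thr2.R0=1
thr0.R0=1 thr2.R0=2
thr0.R0=2 thr2.R0=0
thr0.R0=2 thr2.R0=1
thr0.R0=2 thr2.R0=2

outcome vector order: (thr0.R0,thr2.R0)
|TSO outcomes| = 9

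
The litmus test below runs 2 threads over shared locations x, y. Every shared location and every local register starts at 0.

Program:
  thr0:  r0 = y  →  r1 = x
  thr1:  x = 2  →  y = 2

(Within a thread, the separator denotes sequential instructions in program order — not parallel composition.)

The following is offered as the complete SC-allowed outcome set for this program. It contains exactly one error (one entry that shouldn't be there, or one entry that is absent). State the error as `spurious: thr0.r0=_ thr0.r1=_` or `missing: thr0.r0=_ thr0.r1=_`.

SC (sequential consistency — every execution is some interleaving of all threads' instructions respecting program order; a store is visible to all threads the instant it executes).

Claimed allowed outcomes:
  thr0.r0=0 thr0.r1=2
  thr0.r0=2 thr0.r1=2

missing: thr0.r0=0 thr0.r1=0

outcome vector order: (thr0.r0,thr0.r1)
under SC → (0,0) (0,2) (2,2)
SC∖claimed = {(0,0)}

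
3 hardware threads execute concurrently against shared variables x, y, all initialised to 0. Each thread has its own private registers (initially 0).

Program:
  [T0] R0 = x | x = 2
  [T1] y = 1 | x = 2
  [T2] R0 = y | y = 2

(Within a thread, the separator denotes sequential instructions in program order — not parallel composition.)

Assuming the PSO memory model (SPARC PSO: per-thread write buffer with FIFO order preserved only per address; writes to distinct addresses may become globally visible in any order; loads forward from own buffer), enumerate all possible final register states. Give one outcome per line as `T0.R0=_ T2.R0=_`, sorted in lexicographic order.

outcome vector order: (T0.R0,T2.R0)
|PSO outcomes| = 4

T0.R0=0 T2.R0=0
T0.R0=0 T2.R0=1
T0.R0=2 T2.R0=0
T0.R0=2 T2.R0=1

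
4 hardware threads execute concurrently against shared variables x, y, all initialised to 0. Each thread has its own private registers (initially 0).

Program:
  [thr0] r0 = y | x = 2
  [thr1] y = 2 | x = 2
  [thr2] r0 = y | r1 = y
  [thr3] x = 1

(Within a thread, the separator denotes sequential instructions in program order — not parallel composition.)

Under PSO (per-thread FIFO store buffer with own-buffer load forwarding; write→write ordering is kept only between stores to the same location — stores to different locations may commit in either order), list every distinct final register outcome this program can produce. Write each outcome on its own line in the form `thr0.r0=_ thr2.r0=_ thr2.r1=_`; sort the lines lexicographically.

thr0.r0=0 thr2.r0=0 thr2.r1=0
thr0.r0=0 thr2.r0=0 thr2.r1=2
thr0.r0=0 thr2.r0=2 thr2.r1=2
thr0.r0=2 thr2.r0=0 thr2.r1=0
thr0.r0=2 thr2.r0=0 thr2.r1=2
thr0.r0=2 thr2.r0=2 thr2.r1=2

outcome vector order: (thr0.r0,thr2.r0,thr2.r1)
|PSO outcomes| = 6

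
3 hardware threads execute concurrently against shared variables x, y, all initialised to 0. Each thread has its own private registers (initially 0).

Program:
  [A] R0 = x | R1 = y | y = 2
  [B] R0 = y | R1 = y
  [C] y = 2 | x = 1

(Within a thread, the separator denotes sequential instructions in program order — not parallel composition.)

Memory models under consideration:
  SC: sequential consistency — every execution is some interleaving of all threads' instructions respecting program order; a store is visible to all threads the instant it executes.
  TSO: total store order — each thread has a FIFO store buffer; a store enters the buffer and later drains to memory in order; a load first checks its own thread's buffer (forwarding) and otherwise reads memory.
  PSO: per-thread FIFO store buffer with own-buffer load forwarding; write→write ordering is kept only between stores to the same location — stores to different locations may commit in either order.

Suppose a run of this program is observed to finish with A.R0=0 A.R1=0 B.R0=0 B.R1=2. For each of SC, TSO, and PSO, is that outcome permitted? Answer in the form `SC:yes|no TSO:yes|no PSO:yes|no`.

outcome vector order: (A.R0,A.R1,B.R0,B.R1)
SC (9): <0 0 0 0>; <0 0 0 2>; <0 0 2 2>; <0 2 0 0>; <0 2 0 2>; <0 2 2 2>; <1 2 0 0>; <1 2 0 2>; <1 2 2 2>
TSO (9): <0 0 0 0>; <0 0 0 2>; <0 0 2 2>; <0 2 0 0>; <0 2 0 2>; <0 2 2 2>; <1 2 0 0>; <1 2 0 2>; <1 2 2 2>
PSO (12): <0 0 0 0>; <0 0 0 2>; <0 0 2 2>; <0 2 0 0>; <0 2 0 2>; <0 2 2 2>; <1 0 0 0>; <1 0 0 2>; <1 0 2 2>; <1 2 0 0>; <1 2 0 2>; <1 2 2 2>
target <0 0 0 2> ∈ {SC,TSO,PSO}

SC:yes TSO:yes PSO:yes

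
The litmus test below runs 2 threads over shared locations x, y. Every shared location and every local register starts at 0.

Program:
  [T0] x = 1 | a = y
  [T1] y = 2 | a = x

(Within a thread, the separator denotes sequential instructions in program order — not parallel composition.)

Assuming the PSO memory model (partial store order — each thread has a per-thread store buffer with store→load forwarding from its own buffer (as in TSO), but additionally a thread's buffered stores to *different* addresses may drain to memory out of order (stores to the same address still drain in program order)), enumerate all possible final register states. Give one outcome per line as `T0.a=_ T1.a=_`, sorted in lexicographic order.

outcome vector order: (T0.a,T1.a)
|PSO outcomes| = 4

T0.a=0 T1.a=0
T0.a=0 T1.a=1
T0.a=2 T1.a=0
T0.a=2 T1.a=1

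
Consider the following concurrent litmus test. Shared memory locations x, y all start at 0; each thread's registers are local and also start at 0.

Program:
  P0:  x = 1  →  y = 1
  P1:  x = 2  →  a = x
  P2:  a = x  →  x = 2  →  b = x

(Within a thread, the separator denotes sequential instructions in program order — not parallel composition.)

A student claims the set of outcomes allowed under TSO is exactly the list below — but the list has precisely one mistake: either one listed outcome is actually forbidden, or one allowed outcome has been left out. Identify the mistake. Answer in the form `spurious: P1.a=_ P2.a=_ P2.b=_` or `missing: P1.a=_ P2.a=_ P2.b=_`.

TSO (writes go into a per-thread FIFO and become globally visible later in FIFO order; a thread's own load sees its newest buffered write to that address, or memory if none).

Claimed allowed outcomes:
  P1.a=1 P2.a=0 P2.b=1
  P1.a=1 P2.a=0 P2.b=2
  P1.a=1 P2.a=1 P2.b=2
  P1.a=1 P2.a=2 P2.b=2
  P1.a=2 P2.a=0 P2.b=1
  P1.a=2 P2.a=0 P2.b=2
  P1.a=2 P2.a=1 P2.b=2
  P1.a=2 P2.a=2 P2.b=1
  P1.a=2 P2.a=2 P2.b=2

outcome vector order: (P1.a,P2.a,P2.b)
TSO (10): (1,0,1); (1,0,2); (1,1,2); (1,2,1); (1,2,2); (2,0,1); (2,0,2); (2,1,2); (2,2,1); (2,2,2)
TSO∖claimed = {(1,2,1)}

missing: P1.a=1 P2.a=2 P2.b=1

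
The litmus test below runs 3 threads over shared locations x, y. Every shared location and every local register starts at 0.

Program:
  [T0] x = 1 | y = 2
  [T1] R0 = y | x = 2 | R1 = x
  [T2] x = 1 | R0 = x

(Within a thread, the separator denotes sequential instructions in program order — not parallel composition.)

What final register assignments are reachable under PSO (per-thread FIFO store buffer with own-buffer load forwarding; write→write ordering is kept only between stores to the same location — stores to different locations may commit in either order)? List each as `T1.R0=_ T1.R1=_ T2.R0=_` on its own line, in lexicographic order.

T1.R0=0 T1.R1=1 T2.R0=1
T1.R0=0 T1.R1=1 T2.R0=2
T1.R0=0 T1.R1=2 T2.R0=1
T1.R0=0 T1.R1=2 T2.R0=2
T1.R0=2 T1.R1=1 T2.R0=1
T1.R0=2 T1.R1=1 T2.R0=2
T1.R0=2 T1.R1=2 T2.R0=1
T1.R0=2 T1.R1=2 T2.R0=2

outcome vector order: (T1.R0,T1.R1,T2.R0)
|PSO outcomes| = 8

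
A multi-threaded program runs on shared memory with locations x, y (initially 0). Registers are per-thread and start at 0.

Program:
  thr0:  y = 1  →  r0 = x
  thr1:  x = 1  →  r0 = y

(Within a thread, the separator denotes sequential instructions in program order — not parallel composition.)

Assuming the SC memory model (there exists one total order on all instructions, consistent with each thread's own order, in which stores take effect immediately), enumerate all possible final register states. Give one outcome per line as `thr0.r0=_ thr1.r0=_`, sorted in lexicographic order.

outcome vector order: (thr0.r0,thr1.r0)
|SC outcomes| = 3

thr0.r0=0 thr1.r0=1
thr0.r0=1 thr1.r0=0
thr0.r0=1 thr1.r0=1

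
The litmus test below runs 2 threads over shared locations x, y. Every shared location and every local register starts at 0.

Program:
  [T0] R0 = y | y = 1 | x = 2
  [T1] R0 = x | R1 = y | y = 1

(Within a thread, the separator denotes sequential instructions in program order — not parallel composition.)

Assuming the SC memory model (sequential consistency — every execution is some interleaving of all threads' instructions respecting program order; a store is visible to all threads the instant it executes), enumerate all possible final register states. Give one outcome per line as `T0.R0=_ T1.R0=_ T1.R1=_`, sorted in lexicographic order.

outcome vector order: (T0.R0,T1.R0,T1.R1)
|SC outcomes| = 4

T0.R0=0 T1.R0=0 T1.R1=0
T0.R0=0 T1.R0=0 T1.R1=1
T0.R0=0 T1.R0=2 T1.R1=1
T0.R0=1 T1.R0=0 T1.R1=0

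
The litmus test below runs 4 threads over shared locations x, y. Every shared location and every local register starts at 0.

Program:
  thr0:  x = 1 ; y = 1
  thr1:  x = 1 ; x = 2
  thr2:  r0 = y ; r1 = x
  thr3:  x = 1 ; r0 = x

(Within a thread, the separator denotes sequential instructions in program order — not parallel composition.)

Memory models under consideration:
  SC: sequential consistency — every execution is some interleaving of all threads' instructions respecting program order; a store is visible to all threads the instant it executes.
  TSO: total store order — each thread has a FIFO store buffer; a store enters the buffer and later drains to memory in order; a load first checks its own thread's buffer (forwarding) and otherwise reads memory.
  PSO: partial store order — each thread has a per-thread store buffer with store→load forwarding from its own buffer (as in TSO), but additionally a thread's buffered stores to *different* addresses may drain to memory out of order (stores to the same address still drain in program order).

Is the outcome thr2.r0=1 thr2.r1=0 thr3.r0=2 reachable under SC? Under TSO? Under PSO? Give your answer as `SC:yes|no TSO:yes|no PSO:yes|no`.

outcome vector order: (thr2.r0,thr2.r1,thr3.r0)
SC (10): 001 002 011 012 021 022 111 112 121 122
TSO (10): 001 002 011 012 021 022 111 112 121 122
PSO (12): 001 002 011 012 021 022 101 102 111 112 121 122
target 102 ∈ {PSO}

SC:no TSO:no PSO:yes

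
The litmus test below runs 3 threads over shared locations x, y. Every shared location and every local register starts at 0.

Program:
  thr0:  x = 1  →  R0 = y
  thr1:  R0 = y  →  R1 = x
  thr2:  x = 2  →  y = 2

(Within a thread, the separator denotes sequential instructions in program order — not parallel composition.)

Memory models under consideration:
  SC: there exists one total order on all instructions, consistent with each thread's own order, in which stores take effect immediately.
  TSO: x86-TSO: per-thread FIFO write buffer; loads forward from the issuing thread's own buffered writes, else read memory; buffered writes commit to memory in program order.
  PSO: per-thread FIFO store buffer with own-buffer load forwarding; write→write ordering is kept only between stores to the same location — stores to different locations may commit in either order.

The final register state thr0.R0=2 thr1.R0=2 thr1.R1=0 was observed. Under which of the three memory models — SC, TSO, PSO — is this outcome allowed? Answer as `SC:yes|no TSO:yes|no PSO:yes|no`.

SC:no TSO:no PSO:yes

outcome vector order: (thr0.R0,thr1.R0,thr1.R1)
under SC → (0,0,0); (0,0,1); (0,0,2); (0,2,1); (0,2,2); (2,0,0); (2,0,1); (2,0,2); (2,2,1); (2,2,2)
under TSO → (0,0,0); (0,0,1); (0,0,2); (0,2,1); (0,2,2); (2,0,0); (2,0,1); (2,0,2); (2,2,1); (2,2,2)
under PSO → (0,0,0); (0,0,1); (0,0,2); (0,2,0); (0,2,1); (0,2,2); (2,0,0); (2,0,1); (2,0,2); (2,2,0); (2,2,1); (2,2,2)
target (2,2,0) ∈ {PSO}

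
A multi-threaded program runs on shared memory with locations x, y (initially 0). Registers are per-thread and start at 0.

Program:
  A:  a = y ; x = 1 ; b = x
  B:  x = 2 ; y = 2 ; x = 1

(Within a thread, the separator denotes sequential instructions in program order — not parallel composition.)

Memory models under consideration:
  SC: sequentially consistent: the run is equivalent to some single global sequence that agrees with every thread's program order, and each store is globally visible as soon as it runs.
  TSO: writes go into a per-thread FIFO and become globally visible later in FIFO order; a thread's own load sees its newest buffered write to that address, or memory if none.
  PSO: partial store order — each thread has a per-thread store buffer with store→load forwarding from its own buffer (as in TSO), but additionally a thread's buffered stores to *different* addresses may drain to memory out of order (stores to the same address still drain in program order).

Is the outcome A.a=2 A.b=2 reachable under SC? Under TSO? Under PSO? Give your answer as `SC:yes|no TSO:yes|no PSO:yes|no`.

SC:no TSO:no PSO:yes

outcome vector order: (A.a,A.b)
[SC] allowed = {01, 02, 21}
[TSO] allowed = {01, 02, 21}
[PSO] allowed = {01, 02, 21, 22}
target 22 ∈ {PSO}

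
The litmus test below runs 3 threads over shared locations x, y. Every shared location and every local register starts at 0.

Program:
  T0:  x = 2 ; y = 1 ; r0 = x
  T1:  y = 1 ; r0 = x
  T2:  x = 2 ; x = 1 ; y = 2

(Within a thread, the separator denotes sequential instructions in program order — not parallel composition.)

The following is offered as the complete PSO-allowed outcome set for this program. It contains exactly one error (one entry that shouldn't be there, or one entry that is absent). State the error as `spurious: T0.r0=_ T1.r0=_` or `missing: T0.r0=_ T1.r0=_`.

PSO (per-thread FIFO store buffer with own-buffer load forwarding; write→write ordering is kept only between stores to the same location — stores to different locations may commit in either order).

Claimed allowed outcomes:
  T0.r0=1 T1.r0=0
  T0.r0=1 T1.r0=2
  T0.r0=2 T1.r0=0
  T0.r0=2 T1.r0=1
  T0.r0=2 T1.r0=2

outcome vector order: (T0.r0,T1.r0)
[PSO] allowed = {(1,0) (1,1) (1,2) (2,0) (2,1) (2,2)}
PSO∖claimed = {(1,1)}

missing: T0.r0=1 T1.r0=1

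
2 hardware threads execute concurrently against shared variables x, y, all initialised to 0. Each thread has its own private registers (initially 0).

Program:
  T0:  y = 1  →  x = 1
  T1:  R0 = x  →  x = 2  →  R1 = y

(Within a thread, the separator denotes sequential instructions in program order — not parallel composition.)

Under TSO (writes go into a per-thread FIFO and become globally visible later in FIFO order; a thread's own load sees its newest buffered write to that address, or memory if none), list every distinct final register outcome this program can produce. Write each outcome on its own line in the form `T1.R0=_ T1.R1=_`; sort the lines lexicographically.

outcome vector order: (T1.R0,T1.R1)
|TSO outcomes| = 3

T1.R0=0 T1.R1=0
T1.R0=0 T1.R1=1
T1.R0=1 T1.R1=1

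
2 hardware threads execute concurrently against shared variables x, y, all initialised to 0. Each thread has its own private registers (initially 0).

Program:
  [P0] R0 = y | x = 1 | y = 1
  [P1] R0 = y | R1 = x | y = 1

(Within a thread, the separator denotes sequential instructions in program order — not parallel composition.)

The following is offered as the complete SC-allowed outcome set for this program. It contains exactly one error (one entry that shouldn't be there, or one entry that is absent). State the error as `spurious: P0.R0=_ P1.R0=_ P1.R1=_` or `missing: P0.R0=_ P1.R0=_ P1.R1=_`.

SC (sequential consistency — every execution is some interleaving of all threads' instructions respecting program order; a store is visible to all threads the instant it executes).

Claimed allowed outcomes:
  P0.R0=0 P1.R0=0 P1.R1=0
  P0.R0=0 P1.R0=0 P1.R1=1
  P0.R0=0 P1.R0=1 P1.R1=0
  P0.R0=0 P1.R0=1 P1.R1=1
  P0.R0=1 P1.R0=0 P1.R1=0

spurious: P0.R0=0 P1.R0=1 P1.R1=0

outcome vector order: (P0.R0,P1.R0,P1.R1)
[SC] allowed = {<0 0 0>; <0 0 1>; <0 1 1>; <1 0 0>}
claimed∖SC = {<0 1 0>}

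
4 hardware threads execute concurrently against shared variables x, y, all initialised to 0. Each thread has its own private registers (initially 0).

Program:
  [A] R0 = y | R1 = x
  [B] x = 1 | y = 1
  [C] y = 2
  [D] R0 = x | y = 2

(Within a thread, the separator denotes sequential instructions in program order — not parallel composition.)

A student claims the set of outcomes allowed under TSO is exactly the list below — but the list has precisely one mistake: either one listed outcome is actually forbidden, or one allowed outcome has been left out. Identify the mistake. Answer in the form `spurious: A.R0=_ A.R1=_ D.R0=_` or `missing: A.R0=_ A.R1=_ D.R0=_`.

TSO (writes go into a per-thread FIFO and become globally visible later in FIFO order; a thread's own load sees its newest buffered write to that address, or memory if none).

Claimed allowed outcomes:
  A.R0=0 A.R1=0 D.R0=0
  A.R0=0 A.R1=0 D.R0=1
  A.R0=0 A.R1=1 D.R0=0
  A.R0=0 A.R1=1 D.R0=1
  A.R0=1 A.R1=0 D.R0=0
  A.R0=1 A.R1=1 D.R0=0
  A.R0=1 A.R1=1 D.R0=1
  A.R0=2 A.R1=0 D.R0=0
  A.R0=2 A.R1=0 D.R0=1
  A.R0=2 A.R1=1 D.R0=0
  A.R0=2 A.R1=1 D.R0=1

outcome vector order: (A.R0,A.R1,D.R0)
TSO: 10 outcomes — {(0,0,0); (0,0,1); (0,1,0); (0,1,1); (1,1,0); (1,1,1); (2,0,0); (2,0,1); (2,1,0); (2,1,1)}
claimed∖TSO = {(1,0,0)}

spurious: A.R0=1 A.R1=0 D.R0=0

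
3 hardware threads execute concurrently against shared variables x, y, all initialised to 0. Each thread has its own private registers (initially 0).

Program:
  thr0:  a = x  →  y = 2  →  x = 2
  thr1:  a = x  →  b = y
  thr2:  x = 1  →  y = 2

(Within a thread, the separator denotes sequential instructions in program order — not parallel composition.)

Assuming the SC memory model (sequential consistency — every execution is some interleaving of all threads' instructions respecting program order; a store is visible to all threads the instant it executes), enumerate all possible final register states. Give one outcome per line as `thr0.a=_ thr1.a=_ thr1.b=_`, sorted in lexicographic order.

thr0.a=0 thr1.a=0 thr1.b=0
thr0.a=0 thr1.a=0 thr1.b=2
thr0.a=0 thr1.a=1 thr1.b=0
thr0.a=0 thr1.a=1 thr1.b=2
thr0.a=0 thr1.a=2 thr1.b=2
thr0.a=1 thr1.a=0 thr1.b=0
thr0.a=1 thr1.a=0 thr1.b=2
thr0.a=1 thr1.a=1 thr1.b=0
thr0.a=1 thr1.a=1 thr1.b=2
thr0.a=1 thr1.a=2 thr1.b=2

outcome vector order: (thr0.a,thr1.a,thr1.b)
|SC outcomes| = 10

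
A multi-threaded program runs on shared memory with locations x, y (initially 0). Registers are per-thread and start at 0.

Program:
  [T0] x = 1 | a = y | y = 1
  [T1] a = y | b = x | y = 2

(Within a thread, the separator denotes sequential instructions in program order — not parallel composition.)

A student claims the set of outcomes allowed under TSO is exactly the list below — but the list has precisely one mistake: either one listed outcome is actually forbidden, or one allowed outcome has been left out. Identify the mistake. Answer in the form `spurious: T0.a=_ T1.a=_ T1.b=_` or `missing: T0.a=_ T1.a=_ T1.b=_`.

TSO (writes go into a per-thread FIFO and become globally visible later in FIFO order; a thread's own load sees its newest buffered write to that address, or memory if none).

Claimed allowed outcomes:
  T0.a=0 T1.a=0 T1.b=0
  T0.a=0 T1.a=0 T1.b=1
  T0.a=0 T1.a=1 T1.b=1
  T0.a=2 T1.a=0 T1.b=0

outcome vector order: (T0.a,T1.a,T1.b)
[TSO] allowed = {0/0/0, 0/0/1, 0/1/1, 2/0/0, 2/0/1}
TSO∖claimed = {2/0/1}

missing: T0.a=2 T1.a=0 T1.b=1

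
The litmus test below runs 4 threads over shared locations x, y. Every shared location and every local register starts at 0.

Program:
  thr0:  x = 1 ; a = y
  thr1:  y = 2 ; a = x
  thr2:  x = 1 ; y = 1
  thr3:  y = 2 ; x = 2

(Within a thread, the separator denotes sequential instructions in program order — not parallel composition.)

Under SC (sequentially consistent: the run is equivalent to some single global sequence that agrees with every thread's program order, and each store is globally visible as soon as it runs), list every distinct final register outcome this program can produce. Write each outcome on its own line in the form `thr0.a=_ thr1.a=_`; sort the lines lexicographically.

thr0.a=0 thr1.a=1
thr0.a=0 thr1.a=2
thr0.a=1 thr1.a=0
thr0.a=1 thr1.a=1
thr0.a=1 thr1.a=2
thr0.a=2 thr1.a=0
thr0.a=2 thr1.a=1
thr0.a=2 thr1.a=2

outcome vector order: (thr0.a,thr1.a)
|SC outcomes| = 8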